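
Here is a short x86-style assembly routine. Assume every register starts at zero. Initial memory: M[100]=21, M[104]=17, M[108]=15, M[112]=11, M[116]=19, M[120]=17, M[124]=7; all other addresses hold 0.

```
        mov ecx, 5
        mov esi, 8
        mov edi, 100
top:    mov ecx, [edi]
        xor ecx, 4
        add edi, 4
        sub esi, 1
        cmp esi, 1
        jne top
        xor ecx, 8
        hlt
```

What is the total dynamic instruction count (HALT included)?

mov ecx, 5 → ecx=5
mov esi, 8 → esi=8
mov edi, 100 → edi=100
mov ecx, [edi] → ecx=M[100]=21
xor ecx, 4 → ecx=21^4=17
add edi, 4 → edi=100+4=104
sub esi, 1 → esi=8-1=7
cmp esi, 1  (cmp 7,1)
jne top: taken
mov ecx, [edi] → ecx=M[104]=17
xor ecx, 4 → ecx=17^4=21
add edi, 4 → edi=104+4=108
sub esi, 1 → esi=7-1=6
cmp esi, 1  (cmp 6,1)
jne top: taken
mov ecx, [edi] → ecx=M[108]=15
xor ecx, 4 → ecx=15^4=11
add edi, 4 → edi=108+4=112
sub esi, 1 → esi=6-1=5
cmp esi, 1  (cmp 5,1)
jne top: taken
mov ecx, [edi] → ecx=M[112]=11
xor ecx, 4 → ecx=11^4=15
add edi, 4 → edi=112+4=116
sub esi, 1 → esi=5-1=4
cmp esi, 1  (cmp 4,1)
jne top: taken
mov ecx, [edi] → ecx=M[116]=19
xor ecx, 4 → ecx=19^4=23
add edi, 4 → edi=116+4=120
sub esi, 1 → esi=4-1=3
cmp esi, 1  (cmp 3,1)
jne top: taken
mov ecx, [edi] → ecx=M[120]=17
xor ecx, 4 → ecx=17^4=21
add edi, 4 → edi=120+4=124
sub esi, 1 → esi=3-1=2
cmp esi, 1  (cmp 2,1)
jne top: taken
mov ecx, [edi] → ecx=M[124]=7
xor ecx, 4 → ecx=7^4=3
add edi, 4 → edi=124+4=128
sub esi, 1 → esi=2-1=1
cmp esi, 1  (cmp 1,1)
jne top: not taken
xor ecx, 8 → ecx=3^8=11
halt.
Total executed instructions: 47.

47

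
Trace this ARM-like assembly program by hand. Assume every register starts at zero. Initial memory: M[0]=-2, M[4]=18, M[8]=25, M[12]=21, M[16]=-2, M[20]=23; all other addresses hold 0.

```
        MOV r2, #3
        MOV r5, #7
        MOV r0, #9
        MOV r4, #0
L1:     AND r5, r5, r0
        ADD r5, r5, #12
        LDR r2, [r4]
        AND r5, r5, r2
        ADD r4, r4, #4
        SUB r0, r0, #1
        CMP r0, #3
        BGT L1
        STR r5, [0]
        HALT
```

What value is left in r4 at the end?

r2=3
r5=7
r0=9
r4=0
r5=7&9=1
r5=1+12=13
r2=M[0]=-2
r5=13&(-2)=12
r4=0+4=4
r0=9-1=8
CMP r0, #3  (cmp 8,3)
BGT L1: taken
r5=12&8=8
r5=8+12=20
r2=M[4]=18
r5=20&18=16
r4=4+4=8
r0=8-1=7
CMP r0, #3  (cmp 7,3)
BGT L1: taken
r5=16&7=0
r5=0+12=12
r2=M[8]=25
r5=12&25=8
r4=8+4=12
r0=7-1=6
CMP r0, #3  (cmp 6,3)
BGT L1: taken
r5=8&6=0
r5=0+12=12
r2=M[12]=21
r5=12&21=4
r4=12+4=16
r0=6-1=5
CMP r0, #3  (cmp 5,3)
BGT L1: taken
r5=4&5=4
r5=4+12=16
r2=M[16]=-2
r5=16&(-2)=16
r4=16+4=20
r0=5-1=4
CMP r0, #3  (cmp 4,3)
BGT L1: taken
r5=16&4=0
r5=0+12=12
r2=M[20]=23
r5=12&23=4
r4=20+4=24
r0=4-1=3
CMP r0, #3  (cmp 3,3)
BGT L1: not taken
STR r5, [0] → M[0]=4
halt.

24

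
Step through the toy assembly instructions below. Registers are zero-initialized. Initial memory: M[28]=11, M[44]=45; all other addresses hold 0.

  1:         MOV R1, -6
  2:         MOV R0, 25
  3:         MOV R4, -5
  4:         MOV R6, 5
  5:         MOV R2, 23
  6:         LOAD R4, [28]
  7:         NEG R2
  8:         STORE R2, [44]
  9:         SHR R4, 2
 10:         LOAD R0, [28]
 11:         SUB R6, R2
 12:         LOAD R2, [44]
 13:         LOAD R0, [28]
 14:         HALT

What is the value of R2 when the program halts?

after MOV R1, -6: R1=-6
after MOV R0, 25: R0=25
after MOV R4, -5: R4=-5
after MOV R6, 5: R6=5
after MOV R2, 23: R2=23
after LOAD R4, [28]: R4=M[28]=11
after NEG R2: R2=-(23)=-23
STORE R2, [44] → M[44]=-23
after SHR R4, 2: R4=11>>2=2
after LOAD R0, [28]: R0=M[28]=11
after SUB R6, R2: R6=5-(-23)=28
after LOAD R2, [44]: R2=M[44]=-23
after LOAD R0, [28]: R0=M[28]=11
halt.

-23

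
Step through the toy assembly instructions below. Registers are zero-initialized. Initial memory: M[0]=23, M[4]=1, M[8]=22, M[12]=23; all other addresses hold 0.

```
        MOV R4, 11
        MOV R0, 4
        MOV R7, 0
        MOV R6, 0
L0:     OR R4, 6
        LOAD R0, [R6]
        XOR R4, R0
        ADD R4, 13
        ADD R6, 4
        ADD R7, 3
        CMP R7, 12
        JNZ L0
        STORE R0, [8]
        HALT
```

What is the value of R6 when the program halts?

16

after MOV R4, 11: R4=11
after MOV R0, 4: R0=4
after MOV R7, 0: R7=0
after MOV R6, 0: R6=0
after OR R4, 6: R4=11|6=15
after LOAD R0, [R6]: R0=M[0]=23
after XOR R4, R0: R4=15^23=24
after ADD R4, 13: R4=24+13=37
after ADD R6, 4: R6=0+4=4
after ADD R7, 3: R7=0+3=3
CMP R7, 12  (cmp 3,12)
JNZ L0: taken
after OR R4, 6: R4=37|6=39
after LOAD R0, [R6]: R0=M[4]=1
after XOR R4, R0: R4=39^1=38
after ADD R4, 13: R4=38+13=51
after ADD R6, 4: R6=4+4=8
after ADD R7, 3: R7=3+3=6
CMP R7, 12  (cmp 6,12)
JNZ L0: taken
after OR R4, 6: R4=51|6=55
after LOAD R0, [R6]: R0=M[8]=22
after XOR R4, R0: R4=55^22=33
after ADD R4, 13: R4=33+13=46
after ADD R6, 4: R6=8+4=12
after ADD R7, 3: R7=6+3=9
CMP R7, 12  (cmp 9,12)
JNZ L0: taken
after OR R4, 6: R4=46|6=46
after LOAD R0, [R6]: R0=M[12]=23
after XOR R4, R0: R4=46^23=57
after ADD R4, 13: R4=57+13=70
after ADD R6, 4: R6=12+4=16
after ADD R7, 3: R7=9+3=12
CMP R7, 12  (cmp 12,12)
JNZ L0: not taken
STORE R0, [8] → M[8]=23
halt.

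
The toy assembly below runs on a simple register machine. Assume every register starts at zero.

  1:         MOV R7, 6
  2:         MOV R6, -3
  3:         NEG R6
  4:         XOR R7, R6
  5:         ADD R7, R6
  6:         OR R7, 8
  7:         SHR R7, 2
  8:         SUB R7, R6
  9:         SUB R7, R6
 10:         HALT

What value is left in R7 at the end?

-4

R7=6
R6=-3
R6=-(-3)=3
R7=6^3=5
R7=5+3=8
R7=8|8=8
R7=8>>2=2
R7=2-3=-1
R7=(-1)-3=-4
halt.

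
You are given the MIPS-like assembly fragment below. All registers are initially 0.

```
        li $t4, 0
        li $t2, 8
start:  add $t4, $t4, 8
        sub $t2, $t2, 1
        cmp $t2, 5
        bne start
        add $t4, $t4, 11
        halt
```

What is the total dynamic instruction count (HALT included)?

16

after li $t4, 0: $t4=0
after li $t2, 8: $t2=8
after add $t4, $t4, 8: $t4=0+8=8
after sub $t2, $t2, 1: $t2=8-1=7
cmp $t2, 5  (cmp 7,5)
bne start: taken
after add $t4, $t4, 8: $t4=8+8=16
after sub $t2, $t2, 1: $t2=7-1=6
cmp $t2, 5  (cmp 6,5)
bne start: taken
after add $t4, $t4, 8: $t4=16+8=24
after sub $t2, $t2, 1: $t2=6-1=5
cmp $t2, 5  (cmp 5,5)
bne start: not taken
after add $t4, $t4, 11: $t4=24+11=35
halt.
Total executed instructions: 16.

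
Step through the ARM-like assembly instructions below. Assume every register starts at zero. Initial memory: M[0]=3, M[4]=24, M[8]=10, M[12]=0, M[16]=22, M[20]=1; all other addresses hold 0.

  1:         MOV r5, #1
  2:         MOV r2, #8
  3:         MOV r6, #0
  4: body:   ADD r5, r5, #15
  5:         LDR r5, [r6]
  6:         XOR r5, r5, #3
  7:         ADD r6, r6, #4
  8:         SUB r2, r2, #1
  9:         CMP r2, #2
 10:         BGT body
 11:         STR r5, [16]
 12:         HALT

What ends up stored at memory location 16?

2

r5=1
r2=8
r6=0
r5=1+15=16
r5=M[0]=3
r5=3^3=0
r6=0+4=4
r2=8-1=7
CMP r2, #2  (cmp 7,2)
BGT body: taken
r5=0+15=15
r5=M[4]=24
r5=24^3=27
r6=4+4=8
r2=7-1=6
CMP r2, #2  (cmp 6,2)
BGT body: taken
r5=27+15=42
r5=M[8]=10
r5=10^3=9
r6=8+4=12
r2=6-1=5
CMP r2, #2  (cmp 5,2)
BGT body: taken
r5=9+15=24
r5=M[12]=0
r5=0^3=3
r6=12+4=16
r2=5-1=4
CMP r2, #2  (cmp 4,2)
BGT body: taken
r5=3+15=18
r5=M[16]=22
r5=22^3=21
r6=16+4=20
r2=4-1=3
CMP r2, #2  (cmp 3,2)
BGT body: taken
r5=21+15=36
r5=M[20]=1
r5=1^3=2
r6=20+4=24
r2=3-1=2
CMP r2, #2  (cmp 2,2)
BGT body: not taken
STR r5, [16] → M[16]=2
halt.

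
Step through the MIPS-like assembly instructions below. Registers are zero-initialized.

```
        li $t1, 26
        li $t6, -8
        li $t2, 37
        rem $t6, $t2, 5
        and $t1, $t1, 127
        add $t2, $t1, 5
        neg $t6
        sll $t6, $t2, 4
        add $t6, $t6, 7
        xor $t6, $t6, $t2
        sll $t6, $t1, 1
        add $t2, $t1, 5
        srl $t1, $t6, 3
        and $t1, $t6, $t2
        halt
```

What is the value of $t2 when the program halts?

31

after li $t1, 26: $t1=26
after li $t6, -8: $t6=-8
after li $t2, 37: $t2=37
after rem $t6, $t2, 5: $t6=37%5=2
after and $t1, $t1, 127: $t1=26&127=26
after add $t2, $t1, 5: $t2=26+5=31
after neg $t6: $t6=-(2)=-2
after sll $t6, $t2, 4: $t6=31<<4=496
after add $t6, $t6, 7: $t6=496+7=503
after xor $t6, $t6, $t2: $t6=503^31=488
after sll $t6, $t1, 1: $t6=26<<1=52
after add $t2, $t1, 5: $t2=26+5=31
after srl $t1, $t6, 3: $t1=52>>3=6
after and $t1, $t6, $t2: $t1=52&31=20
halt.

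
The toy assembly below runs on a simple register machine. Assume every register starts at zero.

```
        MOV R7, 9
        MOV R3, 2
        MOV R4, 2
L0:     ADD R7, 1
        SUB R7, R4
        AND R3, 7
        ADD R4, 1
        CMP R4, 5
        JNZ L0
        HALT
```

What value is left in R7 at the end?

MOV R7, 9 → R7=9
MOV R3, 2 → R3=2
MOV R4, 2 → R4=2
ADD R7, 1 → R7=9+1=10
SUB R7, R4 → R7=10-2=8
AND R3, 7 → R3=2&7=2
ADD R4, 1 → R4=2+1=3
CMP R4, 5  (cmp 3,5)
JNZ L0: taken
ADD R7, 1 → R7=8+1=9
SUB R7, R4 → R7=9-3=6
AND R3, 7 → R3=2&7=2
ADD R4, 1 → R4=3+1=4
CMP R4, 5  (cmp 4,5)
JNZ L0: taken
ADD R7, 1 → R7=6+1=7
SUB R7, R4 → R7=7-4=3
AND R3, 7 → R3=2&7=2
ADD R4, 1 → R4=4+1=5
CMP R4, 5  (cmp 5,5)
JNZ L0: not taken
halt.

3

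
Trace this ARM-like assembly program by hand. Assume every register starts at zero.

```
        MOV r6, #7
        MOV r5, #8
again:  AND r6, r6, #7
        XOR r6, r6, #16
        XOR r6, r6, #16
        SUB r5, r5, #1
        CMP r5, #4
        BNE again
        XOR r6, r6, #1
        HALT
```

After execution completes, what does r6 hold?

6

after MOV r6, #7: r6=7
after MOV r5, #8: r5=8
after AND r6, r6, #7: r6=7&7=7
after XOR r6, r6, #16: r6=7^16=23
after XOR r6, r6, #16: r6=23^16=7
after SUB r5, r5, #1: r5=8-1=7
CMP r5, #4  (cmp 7,4)
BNE again: taken
after AND r6, r6, #7: r6=7&7=7
after XOR r6, r6, #16: r6=7^16=23
after XOR r6, r6, #16: r6=23^16=7
after SUB r5, r5, #1: r5=7-1=6
CMP r5, #4  (cmp 6,4)
BNE again: taken
after AND r6, r6, #7: r6=7&7=7
after XOR r6, r6, #16: r6=7^16=23
after XOR r6, r6, #16: r6=23^16=7
after SUB r5, r5, #1: r5=6-1=5
CMP r5, #4  (cmp 5,4)
BNE again: taken
after AND r6, r6, #7: r6=7&7=7
after XOR r6, r6, #16: r6=7^16=23
after XOR r6, r6, #16: r6=23^16=7
after SUB r5, r5, #1: r5=5-1=4
CMP r5, #4  (cmp 4,4)
BNE again: not taken
after XOR r6, r6, #1: r6=7^1=6
halt.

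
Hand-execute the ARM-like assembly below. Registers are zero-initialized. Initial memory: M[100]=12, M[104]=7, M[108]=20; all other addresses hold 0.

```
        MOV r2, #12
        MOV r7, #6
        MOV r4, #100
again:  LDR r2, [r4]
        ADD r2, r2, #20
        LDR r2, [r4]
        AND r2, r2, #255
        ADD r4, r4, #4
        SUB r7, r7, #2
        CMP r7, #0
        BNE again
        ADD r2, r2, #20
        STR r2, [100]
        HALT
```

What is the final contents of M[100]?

after MOV r2, #12: r2=12
after MOV r7, #6: r7=6
after MOV r4, #100: r4=100
after LDR r2, [r4]: r2=M[100]=12
after ADD r2, r2, #20: r2=12+20=32
after LDR r2, [r4]: r2=M[100]=12
after AND r2, r2, #255: r2=12&255=12
after ADD r4, r4, #4: r4=100+4=104
after SUB r7, r7, #2: r7=6-2=4
CMP r7, #0  (cmp 4,0)
BNE again: taken
after LDR r2, [r4]: r2=M[104]=7
after ADD r2, r2, #20: r2=7+20=27
after LDR r2, [r4]: r2=M[104]=7
after AND r2, r2, #255: r2=7&255=7
after ADD r4, r4, #4: r4=104+4=108
after SUB r7, r7, #2: r7=4-2=2
CMP r7, #0  (cmp 2,0)
BNE again: taken
after LDR r2, [r4]: r2=M[108]=20
after ADD r2, r2, #20: r2=20+20=40
after LDR r2, [r4]: r2=M[108]=20
after AND r2, r2, #255: r2=20&255=20
after ADD r4, r4, #4: r4=108+4=112
after SUB r7, r7, #2: r7=2-2=0
CMP r7, #0  (cmp 0,0)
BNE again: not taken
after ADD r2, r2, #20: r2=20+20=40
STR r2, [100] → M[100]=40
halt.

40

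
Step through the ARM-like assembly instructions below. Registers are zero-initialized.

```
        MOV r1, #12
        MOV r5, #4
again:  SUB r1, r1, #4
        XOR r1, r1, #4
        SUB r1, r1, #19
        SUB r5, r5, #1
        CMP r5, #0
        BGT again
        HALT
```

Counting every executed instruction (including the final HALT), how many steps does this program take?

27

after MOV r1, #12: r1=12
after MOV r5, #4: r5=4
after SUB r1, r1, #4: r1=12-4=8
after XOR r1, r1, #4: r1=8^4=12
after SUB r1, r1, #19: r1=12-19=-7
after SUB r5, r5, #1: r5=4-1=3
CMP r5, #0  (cmp 3,0)
BGT again: taken
after SUB r1, r1, #4: r1=(-7)-4=-11
after XOR r1, r1, #4: r1=(-11)^4=-15
after SUB r1, r1, #19: r1=(-15)-19=-34
after SUB r5, r5, #1: r5=3-1=2
CMP r5, #0  (cmp 2,0)
BGT again: taken
after SUB r1, r1, #4: r1=(-34)-4=-38
after XOR r1, r1, #4: r1=(-38)^4=-34
after SUB r1, r1, #19: r1=(-34)-19=-53
after SUB r5, r5, #1: r5=2-1=1
CMP r5, #0  (cmp 1,0)
BGT again: taken
after SUB r1, r1, #4: r1=(-53)-4=-57
after XOR r1, r1, #4: r1=(-57)^4=-61
after SUB r1, r1, #19: r1=(-61)-19=-80
after SUB r5, r5, #1: r5=1-1=0
CMP r5, #0  (cmp 0,0)
BGT again: not taken
halt.
Total executed instructions: 27.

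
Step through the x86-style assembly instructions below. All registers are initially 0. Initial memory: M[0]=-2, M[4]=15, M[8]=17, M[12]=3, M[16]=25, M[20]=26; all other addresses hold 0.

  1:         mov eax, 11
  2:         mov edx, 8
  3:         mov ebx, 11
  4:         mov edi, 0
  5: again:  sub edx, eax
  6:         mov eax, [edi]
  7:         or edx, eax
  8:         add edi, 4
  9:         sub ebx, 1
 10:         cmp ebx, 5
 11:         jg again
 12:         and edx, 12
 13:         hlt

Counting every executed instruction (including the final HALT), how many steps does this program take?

48

eax=11
edx=8
ebx=11
edi=0
edx=8-11=-3
eax=M[0]=-2
edx=(-3)|(-2)=-1
edi=0+4=4
ebx=11-1=10
cmp ebx, 5  (cmp 10,5)
jg again: taken
edx=(-1)-(-2)=1
eax=M[4]=15
edx=1|15=15
edi=4+4=8
ebx=10-1=9
cmp ebx, 5  (cmp 9,5)
jg again: taken
edx=15-15=0
eax=M[8]=17
edx=0|17=17
edi=8+4=12
ebx=9-1=8
cmp ebx, 5  (cmp 8,5)
jg again: taken
edx=17-17=0
eax=M[12]=3
edx=0|3=3
edi=12+4=16
ebx=8-1=7
cmp ebx, 5  (cmp 7,5)
jg again: taken
edx=3-3=0
eax=M[16]=25
edx=0|25=25
edi=16+4=20
ebx=7-1=6
cmp ebx, 5  (cmp 6,5)
jg again: taken
edx=25-25=0
eax=M[20]=26
edx=0|26=26
edi=20+4=24
ebx=6-1=5
cmp ebx, 5  (cmp 5,5)
jg again: not taken
edx=26&12=8
halt.
Total executed instructions: 48.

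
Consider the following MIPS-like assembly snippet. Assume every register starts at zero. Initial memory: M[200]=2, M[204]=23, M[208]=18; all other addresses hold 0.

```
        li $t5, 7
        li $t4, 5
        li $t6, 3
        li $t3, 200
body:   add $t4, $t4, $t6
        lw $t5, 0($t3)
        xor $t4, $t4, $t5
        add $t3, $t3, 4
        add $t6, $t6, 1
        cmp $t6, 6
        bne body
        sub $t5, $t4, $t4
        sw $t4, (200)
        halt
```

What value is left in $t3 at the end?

212

li $t5, 7 → $t5=7
li $t4, 5 → $t4=5
li $t6, 3 → $t6=3
li $t3, 200 → $t3=200
add $t4, $t4, $t6 → $t4=5+3=8
lw $t5, 0($t3) → $t5=M[200]=2
xor $t4, $t4, $t5 → $t4=8^2=10
add $t3, $t3, 4 → $t3=200+4=204
add $t6, $t6, 1 → $t6=3+1=4
cmp $t6, 6  (cmp 4,6)
bne body: taken
add $t4, $t4, $t6 → $t4=10+4=14
lw $t5, 0($t3) → $t5=M[204]=23
xor $t4, $t4, $t5 → $t4=14^23=25
add $t3, $t3, 4 → $t3=204+4=208
add $t6, $t6, 1 → $t6=4+1=5
cmp $t6, 6  (cmp 5,6)
bne body: taken
add $t4, $t4, $t6 → $t4=25+5=30
lw $t5, 0($t3) → $t5=M[208]=18
xor $t4, $t4, $t5 → $t4=30^18=12
add $t3, $t3, 4 → $t3=208+4=212
add $t6, $t6, 1 → $t6=5+1=6
cmp $t6, 6  (cmp 6,6)
bne body: not taken
sub $t5, $t4, $t4 → $t5=12-12=0
sw $t4, (200) → M[200]=12
halt.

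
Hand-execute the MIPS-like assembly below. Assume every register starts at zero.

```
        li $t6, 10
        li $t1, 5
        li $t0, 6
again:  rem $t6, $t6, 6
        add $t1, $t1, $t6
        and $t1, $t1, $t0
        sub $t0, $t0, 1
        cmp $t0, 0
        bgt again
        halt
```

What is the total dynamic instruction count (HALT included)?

$t6=10
$t1=5
$t0=6
$t6=10%6=4
$t1=5+4=9
$t1=9&6=0
$t0=6-1=5
cmp $t0, 0  (cmp 5,0)
bgt again: taken
$t6=4%6=4
$t1=0+4=4
$t1=4&5=4
$t0=5-1=4
cmp $t0, 0  (cmp 4,0)
bgt again: taken
$t6=4%6=4
$t1=4+4=8
$t1=8&4=0
$t0=4-1=3
cmp $t0, 0  (cmp 3,0)
bgt again: taken
$t6=4%6=4
$t1=0+4=4
$t1=4&3=0
$t0=3-1=2
cmp $t0, 0  (cmp 2,0)
bgt again: taken
$t6=4%6=4
$t1=0+4=4
$t1=4&2=0
$t0=2-1=1
cmp $t0, 0  (cmp 1,0)
bgt again: taken
$t6=4%6=4
$t1=0+4=4
$t1=4&1=0
$t0=1-1=0
cmp $t0, 0  (cmp 0,0)
bgt again: not taken
halt.
Total executed instructions: 40.

40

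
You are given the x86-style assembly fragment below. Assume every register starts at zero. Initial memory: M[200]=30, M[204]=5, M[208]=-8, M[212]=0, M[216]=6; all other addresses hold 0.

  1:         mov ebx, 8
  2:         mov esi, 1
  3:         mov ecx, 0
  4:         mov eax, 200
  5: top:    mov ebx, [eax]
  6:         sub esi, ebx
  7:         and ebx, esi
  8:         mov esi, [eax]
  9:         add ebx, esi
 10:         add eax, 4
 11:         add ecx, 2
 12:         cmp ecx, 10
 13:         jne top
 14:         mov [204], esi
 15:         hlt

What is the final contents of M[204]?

6

after mov ebx, 8: ebx=8
after mov esi, 1: esi=1
after mov ecx, 0: ecx=0
after mov eax, 200: eax=200
after mov ebx, [eax]: ebx=M[200]=30
after sub esi, ebx: esi=1-30=-29
after and ebx, esi: ebx=30&(-29)=2
after mov esi, [eax]: esi=M[200]=30
after add ebx, esi: ebx=2+30=32
after add eax, 4: eax=200+4=204
after add ecx, 2: ecx=0+2=2
cmp ecx, 10  (cmp 2,10)
jne top: taken
after mov ebx, [eax]: ebx=M[204]=5
after sub esi, ebx: esi=30-5=25
after and ebx, esi: ebx=5&25=1
after mov esi, [eax]: esi=M[204]=5
after add ebx, esi: ebx=1+5=6
after add eax, 4: eax=204+4=208
after add ecx, 2: ecx=2+2=4
cmp ecx, 10  (cmp 4,10)
jne top: taken
after mov ebx, [eax]: ebx=M[208]=-8
after sub esi, ebx: esi=5-(-8)=13
after and ebx, esi: ebx=(-8)&13=8
after mov esi, [eax]: esi=M[208]=-8
after add ebx, esi: ebx=8+(-8)=0
after add eax, 4: eax=208+4=212
after add ecx, 2: ecx=4+2=6
cmp ecx, 10  (cmp 6,10)
jne top: taken
after mov ebx, [eax]: ebx=M[212]=0
after sub esi, ebx: esi=(-8)-0=-8
after and ebx, esi: ebx=0&(-8)=0
after mov esi, [eax]: esi=M[212]=0
after add ebx, esi: ebx=0+0=0
after add eax, 4: eax=212+4=216
after add ecx, 2: ecx=6+2=8
cmp ecx, 10  (cmp 8,10)
jne top: taken
after mov ebx, [eax]: ebx=M[216]=6
after sub esi, ebx: esi=0-6=-6
after and ebx, esi: ebx=6&(-6)=2
after mov esi, [eax]: esi=M[216]=6
after add ebx, esi: ebx=2+6=8
after add eax, 4: eax=216+4=220
after add ecx, 2: ecx=8+2=10
cmp ecx, 10  (cmp 10,10)
jne top: not taken
mov [204], esi → M[204]=6
halt.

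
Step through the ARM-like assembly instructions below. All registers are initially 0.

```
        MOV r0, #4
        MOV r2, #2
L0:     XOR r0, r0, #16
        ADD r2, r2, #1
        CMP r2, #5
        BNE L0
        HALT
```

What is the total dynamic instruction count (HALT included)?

15

MOV r0, #4 → r0=4
MOV r2, #2 → r2=2
XOR r0, r0, #16 → r0=4^16=20
ADD r2, r2, #1 → r2=2+1=3
CMP r2, #5  (cmp 3,5)
BNE L0: taken
XOR r0, r0, #16 → r0=20^16=4
ADD r2, r2, #1 → r2=3+1=4
CMP r2, #5  (cmp 4,5)
BNE L0: taken
XOR r0, r0, #16 → r0=4^16=20
ADD r2, r2, #1 → r2=4+1=5
CMP r2, #5  (cmp 5,5)
BNE L0: not taken
halt.
Total executed instructions: 15.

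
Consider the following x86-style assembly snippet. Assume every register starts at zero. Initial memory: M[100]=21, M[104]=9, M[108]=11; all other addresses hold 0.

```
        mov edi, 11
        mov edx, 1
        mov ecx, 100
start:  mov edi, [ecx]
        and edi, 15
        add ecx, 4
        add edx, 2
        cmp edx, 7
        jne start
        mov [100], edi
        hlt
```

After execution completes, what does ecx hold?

after mov edi, 11: edi=11
after mov edx, 1: edx=1
after mov ecx, 100: ecx=100
after mov edi, [ecx]: edi=M[100]=21
after and edi, 15: edi=21&15=5
after add ecx, 4: ecx=100+4=104
after add edx, 2: edx=1+2=3
cmp edx, 7  (cmp 3,7)
jne start: taken
after mov edi, [ecx]: edi=M[104]=9
after and edi, 15: edi=9&15=9
after add ecx, 4: ecx=104+4=108
after add edx, 2: edx=3+2=5
cmp edx, 7  (cmp 5,7)
jne start: taken
after mov edi, [ecx]: edi=M[108]=11
after and edi, 15: edi=11&15=11
after add ecx, 4: ecx=108+4=112
after add edx, 2: edx=5+2=7
cmp edx, 7  (cmp 7,7)
jne start: not taken
mov [100], edi → M[100]=11
halt.

112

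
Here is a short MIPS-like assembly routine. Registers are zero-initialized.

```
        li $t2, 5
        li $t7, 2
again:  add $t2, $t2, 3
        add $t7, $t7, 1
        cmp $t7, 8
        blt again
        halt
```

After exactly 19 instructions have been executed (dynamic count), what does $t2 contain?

20

li $t2, 5 → $t2=5
li $t7, 2 → $t7=2
add $t2, $t2, 3 → $t2=5+3=8
add $t7, $t7, 1 → $t7=2+1=3
cmp $t7, 8  (cmp 3,8)
blt again: taken
add $t2, $t2, 3 → $t2=8+3=11
add $t7, $t7, 1 → $t7=3+1=4
cmp $t7, 8  (cmp 4,8)
blt again: taken
add $t2, $t2, 3 → $t2=11+3=14
add $t7, $t7, 1 → $t7=4+1=5
cmp $t7, 8  (cmp 5,8)
blt again: taken
add $t2, $t2, 3 → $t2=14+3=17
add $t7, $t7, 1 → $t7=5+1=6
cmp $t7, 8  (cmp 6,8)
blt again: taken
add $t2, $t2, 3 → $t2=17+3=20
After step 19: $t2 = 20.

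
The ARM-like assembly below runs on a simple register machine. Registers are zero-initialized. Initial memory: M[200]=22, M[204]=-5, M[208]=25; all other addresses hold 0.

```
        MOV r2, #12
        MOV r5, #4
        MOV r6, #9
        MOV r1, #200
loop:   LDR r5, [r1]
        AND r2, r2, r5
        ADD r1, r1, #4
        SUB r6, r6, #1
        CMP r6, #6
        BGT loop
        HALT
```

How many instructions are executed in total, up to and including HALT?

r2=12
r5=4
r6=9
r1=200
r5=M[200]=22
r2=12&22=4
r1=200+4=204
r6=9-1=8
CMP r6, #6  (cmp 8,6)
BGT loop: taken
r5=M[204]=-5
r2=4&(-5)=0
r1=204+4=208
r6=8-1=7
CMP r6, #6  (cmp 7,6)
BGT loop: taken
r5=M[208]=25
r2=0&25=0
r1=208+4=212
r6=7-1=6
CMP r6, #6  (cmp 6,6)
BGT loop: not taken
halt.
Total executed instructions: 23.

23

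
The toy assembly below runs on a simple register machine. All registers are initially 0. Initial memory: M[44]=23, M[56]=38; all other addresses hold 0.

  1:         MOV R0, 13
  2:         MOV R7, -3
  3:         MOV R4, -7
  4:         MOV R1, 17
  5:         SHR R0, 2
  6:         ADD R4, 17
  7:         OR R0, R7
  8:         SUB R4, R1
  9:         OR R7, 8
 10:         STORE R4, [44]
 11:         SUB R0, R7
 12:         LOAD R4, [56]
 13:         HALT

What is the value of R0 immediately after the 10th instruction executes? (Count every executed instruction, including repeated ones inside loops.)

-1

R0=13
R7=-3
R4=-7
R1=17
R0=13>>2=3
R4=(-7)+17=10
R0=3|(-3)=-1
R4=10-17=-7
R7=(-3)|8=-3
STORE R4, [44] → M[44]=-7
After step 10: R0 = -1.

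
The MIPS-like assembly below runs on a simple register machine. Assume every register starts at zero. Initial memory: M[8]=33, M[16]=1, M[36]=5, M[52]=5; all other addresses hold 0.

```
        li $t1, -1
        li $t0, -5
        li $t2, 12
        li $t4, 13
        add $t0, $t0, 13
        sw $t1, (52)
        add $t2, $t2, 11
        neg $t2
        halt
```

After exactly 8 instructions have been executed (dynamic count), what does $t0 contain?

8

after li $t1, -1: $t1=-1
after li $t0, -5: $t0=-5
after li $t2, 12: $t2=12
after li $t4, 13: $t4=13
after add $t0, $t0, 13: $t0=(-5)+13=8
sw $t1, (52) → M[52]=-1
after add $t2, $t2, 11: $t2=12+11=23
after neg $t2: $t2=-(23)=-23
After step 8: $t0 = 8.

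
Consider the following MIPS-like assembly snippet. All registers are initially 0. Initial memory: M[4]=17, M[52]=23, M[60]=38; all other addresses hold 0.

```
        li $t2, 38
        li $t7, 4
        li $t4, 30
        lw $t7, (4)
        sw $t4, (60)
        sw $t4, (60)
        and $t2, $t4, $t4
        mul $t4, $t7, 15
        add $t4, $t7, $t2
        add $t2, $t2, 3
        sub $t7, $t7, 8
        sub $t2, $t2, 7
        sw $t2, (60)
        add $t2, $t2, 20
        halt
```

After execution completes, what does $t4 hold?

li $t2, 38 → $t2=38
li $t7, 4 → $t7=4
li $t4, 30 → $t4=30
lw $t7, (4) → $t7=M[4]=17
sw $t4, (60) → M[60]=30
sw $t4, (60) → M[60]=30
and $t2, $t4, $t4 → $t2=30&30=30
mul $t4, $t7, 15 → $t4=17*15=255
add $t4, $t7, $t2 → $t4=17+30=47
add $t2, $t2, 3 → $t2=30+3=33
sub $t7, $t7, 8 → $t7=17-8=9
sub $t2, $t2, 7 → $t2=33-7=26
sw $t2, (60) → M[60]=26
add $t2, $t2, 20 → $t2=26+20=46
halt.

47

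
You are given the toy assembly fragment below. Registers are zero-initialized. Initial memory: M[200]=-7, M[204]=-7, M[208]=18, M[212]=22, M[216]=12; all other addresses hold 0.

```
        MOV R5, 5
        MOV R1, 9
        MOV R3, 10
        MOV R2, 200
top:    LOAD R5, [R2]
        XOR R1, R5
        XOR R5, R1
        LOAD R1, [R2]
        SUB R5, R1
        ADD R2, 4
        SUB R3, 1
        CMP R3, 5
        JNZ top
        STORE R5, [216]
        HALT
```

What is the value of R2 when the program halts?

after MOV R5, 5: R5=5
after MOV R1, 9: R1=9
after MOV R3, 10: R3=10
after MOV R2, 200: R2=200
after LOAD R5, [R2]: R5=M[200]=-7
after XOR R1, R5: R1=9^(-7)=-16
after XOR R5, R1: R5=(-7)^(-16)=9
after LOAD R1, [R2]: R1=M[200]=-7
after SUB R5, R1: R5=9-(-7)=16
after ADD R2, 4: R2=200+4=204
after SUB R3, 1: R3=10-1=9
CMP R3, 5  (cmp 9,5)
JNZ top: taken
after LOAD R5, [R2]: R5=M[204]=-7
after XOR R1, R5: R1=(-7)^(-7)=0
after XOR R5, R1: R5=(-7)^0=-7
after LOAD R1, [R2]: R1=M[204]=-7
after SUB R5, R1: R5=(-7)-(-7)=0
after ADD R2, 4: R2=204+4=208
after SUB R3, 1: R3=9-1=8
CMP R3, 5  (cmp 8,5)
JNZ top: taken
after LOAD R5, [R2]: R5=M[208]=18
after XOR R1, R5: R1=(-7)^18=-21
after XOR R5, R1: R5=18^(-21)=-7
after LOAD R1, [R2]: R1=M[208]=18
after SUB R5, R1: R5=(-7)-18=-25
after ADD R2, 4: R2=208+4=212
after SUB R3, 1: R3=8-1=7
CMP R3, 5  (cmp 7,5)
JNZ top: taken
after LOAD R5, [R2]: R5=M[212]=22
after XOR R1, R5: R1=18^22=4
after XOR R5, R1: R5=22^4=18
after LOAD R1, [R2]: R1=M[212]=22
after SUB R5, R1: R5=18-22=-4
after ADD R2, 4: R2=212+4=216
after SUB R3, 1: R3=7-1=6
CMP R3, 5  (cmp 6,5)
JNZ top: taken
after LOAD R5, [R2]: R5=M[216]=12
after XOR R1, R5: R1=22^12=26
after XOR R5, R1: R5=12^26=22
after LOAD R1, [R2]: R1=M[216]=12
after SUB R5, R1: R5=22-12=10
after ADD R2, 4: R2=216+4=220
after SUB R3, 1: R3=6-1=5
CMP R3, 5  (cmp 5,5)
JNZ top: not taken
STORE R5, [216] → M[216]=10
halt.

220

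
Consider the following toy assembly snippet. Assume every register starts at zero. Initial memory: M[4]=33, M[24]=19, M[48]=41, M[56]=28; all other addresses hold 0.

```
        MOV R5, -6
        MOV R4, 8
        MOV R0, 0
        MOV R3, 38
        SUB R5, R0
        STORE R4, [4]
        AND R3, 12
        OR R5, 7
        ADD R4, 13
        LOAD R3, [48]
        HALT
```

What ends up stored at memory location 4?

8

R5=-6
R4=8
R0=0
R3=38
R5=(-6)-0=-6
STORE R4, [4] → M[4]=8
R3=38&12=4
R5=(-6)|7=-1
R4=8+13=21
R3=M[48]=41
halt.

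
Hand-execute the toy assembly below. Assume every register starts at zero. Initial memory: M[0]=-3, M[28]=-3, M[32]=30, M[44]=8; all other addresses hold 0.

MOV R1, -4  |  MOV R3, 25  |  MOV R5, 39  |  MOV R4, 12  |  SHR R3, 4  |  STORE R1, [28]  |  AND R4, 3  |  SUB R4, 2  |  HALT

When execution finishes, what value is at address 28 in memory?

after MOV R1, -4: R1=-4
after MOV R3, 25: R3=25
after MOV R5, 39: R5=39
after MOV R4, 12: R4=12
after SHR R3, 4: R3=25>>4=1
STORE R1, [28] → M[28]=-4
after AND R4, 3: R4=12&3=0
after SUB R4, 2: R4=0-2=-2
halt.

-4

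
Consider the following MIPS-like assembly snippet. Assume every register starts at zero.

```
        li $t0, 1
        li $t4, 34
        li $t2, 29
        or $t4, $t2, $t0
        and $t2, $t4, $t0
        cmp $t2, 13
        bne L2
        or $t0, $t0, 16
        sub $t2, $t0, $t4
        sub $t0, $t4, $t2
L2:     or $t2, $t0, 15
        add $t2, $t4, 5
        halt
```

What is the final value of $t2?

34

li $t0, 1 → $t0=1
li $t4, 34 → $t4=34
li $t2, 29 → $t2=29
or $t4, $t2, $t0 → $t4=29|1=29
and $t2, $t4, $t0 → $t2=29&1=1
cmp $t2, 13  (cmp 1,13)
bne L2: taken
or $t2, $t0, 15 → $t2=1|15=15
add $t2, $t4, 5 → $t2=29+5=34
halt.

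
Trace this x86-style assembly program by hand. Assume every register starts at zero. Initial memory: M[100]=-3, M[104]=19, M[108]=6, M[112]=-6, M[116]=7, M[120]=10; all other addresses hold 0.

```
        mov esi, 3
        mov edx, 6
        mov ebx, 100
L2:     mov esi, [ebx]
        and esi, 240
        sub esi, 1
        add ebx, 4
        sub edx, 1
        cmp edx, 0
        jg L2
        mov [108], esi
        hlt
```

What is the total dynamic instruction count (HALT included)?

47

esi=3
edx=6
ebx=100
esi=M[100]=-3
esi=(-3)&240=240
esi=240-1=239
ebx=100+4=104
edx=6-1=5
cmp edx, 0  (cmp 5,0)
jg L2: taken
esi=M[104]=19
esi=19&240=16
esi=16-1=15
ebx=104+4=108
edx=5-1=4
cmp edx, 0  (cmp 4,0)
jg L2: taken
esi=M[108]=6
esi=6&240=0
esi=0-1=-1
ebx=108+4=112
edx=4-1=3
cmp edx, 0  (cmp 3,0)
jg L2: taken
esi=M[112]=-6
esi=(-6)&240=240
esi=240-1=239
ebx=112+4=116
edx=3-1=2
cmp edx, 0  (cmp 2,0)
jg L2: taken
esi=M[116]=7
esi=7&240=0
esi=0-1=-1
ebx=116+4=120
edx=2-1=1
cmp edx, 0  (cmp 1,0)
jg L2: taken
esi=M[120]=10
esi=10&240=0
esi=0-1=-1
ebx=120+4=124
edx=1-1=0
cmp edx, 0  (cmp 0,0)
jg L2: not taken
mov [108], esi → M[108]=-1
halt.
Total executed instructions: 47.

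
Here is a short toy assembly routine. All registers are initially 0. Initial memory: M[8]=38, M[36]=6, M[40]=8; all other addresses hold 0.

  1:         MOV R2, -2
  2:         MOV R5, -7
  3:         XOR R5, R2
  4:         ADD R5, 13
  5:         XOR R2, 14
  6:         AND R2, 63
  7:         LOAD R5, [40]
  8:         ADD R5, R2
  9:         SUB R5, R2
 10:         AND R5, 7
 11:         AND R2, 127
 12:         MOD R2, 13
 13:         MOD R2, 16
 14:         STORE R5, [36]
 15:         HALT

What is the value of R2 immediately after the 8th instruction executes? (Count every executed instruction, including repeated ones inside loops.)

48

MOV R2, -2 → R2=-2
MOV R5, -7 → R5=-7
XOR R5, R2 → R5=(-7)^(-2)=7
ADD R5, 13 → R5=7+13=20
XOR R2, 14 → R2=(-2)^14=-16
AND R2, 63 → R2=(-16)&63=48
LOAD R5, [40] → R5=M[40]=8
ADD R5, R2 → R5=8+48=56
After step 8: R2 = 48.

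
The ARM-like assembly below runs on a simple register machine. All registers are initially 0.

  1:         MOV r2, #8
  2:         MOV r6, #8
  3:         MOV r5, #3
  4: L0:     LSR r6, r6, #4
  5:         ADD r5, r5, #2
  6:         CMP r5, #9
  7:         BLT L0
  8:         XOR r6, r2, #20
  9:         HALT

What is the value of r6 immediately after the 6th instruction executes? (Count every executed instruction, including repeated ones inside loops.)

0

r2=8
r6=8
r5=3
r6=8>>4=0
r5=3+2=5
CMP r5, #9  (cmp 5,9)
After step 6: r6 = 0.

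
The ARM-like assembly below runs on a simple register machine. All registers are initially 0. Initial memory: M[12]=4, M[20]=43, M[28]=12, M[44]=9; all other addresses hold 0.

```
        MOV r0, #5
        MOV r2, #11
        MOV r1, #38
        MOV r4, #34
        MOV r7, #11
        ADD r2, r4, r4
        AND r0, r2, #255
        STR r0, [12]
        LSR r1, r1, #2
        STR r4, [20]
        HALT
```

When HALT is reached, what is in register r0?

68

r0=5
r2=11
r1=38
r4=34
r7=11
r2=34+34=68
r0=68&255=68
STR r0, [12] → M[12]=68
r1=38>>2=9
STR r4, [20] → M[20]=34
halt.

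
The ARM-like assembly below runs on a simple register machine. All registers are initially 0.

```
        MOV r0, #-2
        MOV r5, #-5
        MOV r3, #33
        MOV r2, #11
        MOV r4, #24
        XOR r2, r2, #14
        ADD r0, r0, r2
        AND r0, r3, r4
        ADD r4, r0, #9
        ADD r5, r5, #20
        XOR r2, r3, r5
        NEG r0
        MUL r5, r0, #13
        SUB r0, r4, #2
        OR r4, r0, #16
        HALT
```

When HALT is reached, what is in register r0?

MOV r0, #-2 → r0=-2
MOV r5, #-5 → r5=-5
MOV r3, #33 → r3=33
MOV r2, #11 → r2=11
MOV r4, #24 → r4=24
XOR r2, r2, #14 → r2=11^14=5
ADD r0, r0, r2 → r0=(-2)+5=3
AND r0, r3, r4 → r0=33&24=0
ADD r4, r0, #9 → r4=0+9=9
ADD r5, r5, #20 → r5=(-5)+20=15
XOR r2, r3, r5 → r2=33^15=46
NEG r0 → r0=-(0)=0
MUL r5, r0, #13 → r5=0*13=0
SUB r0, r4, #2 → r0=9-2=7
OR r4, r0, #16 → r4=7|16=23
halt.

7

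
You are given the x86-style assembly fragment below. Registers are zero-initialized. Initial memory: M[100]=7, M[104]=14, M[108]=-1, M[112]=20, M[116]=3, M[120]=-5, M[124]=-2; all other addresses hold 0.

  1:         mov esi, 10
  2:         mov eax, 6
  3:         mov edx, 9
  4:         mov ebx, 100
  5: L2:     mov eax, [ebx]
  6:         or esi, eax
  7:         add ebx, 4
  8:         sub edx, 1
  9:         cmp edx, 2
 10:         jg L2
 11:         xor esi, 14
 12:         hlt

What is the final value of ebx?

128

after mov esi, 10: esi=10
after mov eax, 6: eax=6
after mov edx, 9: edx=9
after mov ebx, 100: ebx=100
after mov eax, [ebx]: eax=M[100]=7
after or esi, eax: esi=10|7=15
after add ebx, 4: ebx=100+4=104
after sub edx, 1: edx=9-1=8
cmp edx, 2  (cmp 8,2)
jg L2: taken
after mov eax, [ebx]: eax=M[104]=14
after or esi, eax: esi=15|14=15
after add ebx, 4: ebx=104+4=108
after sub edx, 1: edx=8-1=7
cmp edx, 2  (cmp 7,2)
jg L2: taken
after mov eax, [ebx]: eax=M[108]=-1
after or esi, eax: esi=15|(-1)=-1
after add ebx, 4: ebx=108+4=112
after sub edx, 1: edx=7-1=6
cmp edx, 2  (cmp 6,2)
jg L2: taken
after mov eax, [ebx]: eax=M[112]=20
after or esi, eax: esi=(-1)|20=-1
after add ebx, 4: ebx=112+4=116
after sub edx, 1: edx=6-1=5
cmp edx, 2  (cmp 5,2)
jg L2: taken
after mov eax, [ebx]: eax=M[116]=3
after or esi, eax: esi=(-1)|3=-1
after add ebx, 4: ebx=116+4=120
after sub edx, 1: edx=5-1=4
cmp edx, 2  (cmp 4,2)
jg L2: taken
after mov eax, [ebx]: eax=M[120]=-5
after or esi, eax: esi=(-1)|(-5)=-1
after add ebx, 4: ebx=120+4=124
after sub edx, 1: edx=4-1=3
cmp edx, 2  (cmp 3,2)
jg L2: taken
after mov eax, [ebx]: eax=M[124]=-2
after or esi, eax: esi=(-1)|(-2)=-1
after add ebx, 4: ebx=124+4=128
after sub edx, 1: edx=3-1=2
cmp edx, 2  (cmp 2,2)
jg L2: not taken
after xor esi, 14: esi=(-1)^14=-15
halt.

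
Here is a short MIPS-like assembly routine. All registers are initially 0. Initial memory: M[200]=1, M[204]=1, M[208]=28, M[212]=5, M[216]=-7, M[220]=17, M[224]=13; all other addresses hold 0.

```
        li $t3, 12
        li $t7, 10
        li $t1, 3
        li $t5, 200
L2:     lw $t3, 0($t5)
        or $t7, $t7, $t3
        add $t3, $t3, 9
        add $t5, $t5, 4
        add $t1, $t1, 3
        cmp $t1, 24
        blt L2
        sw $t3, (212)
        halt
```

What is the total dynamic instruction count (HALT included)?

after li $t3, 12: $t3=12
after li $t7, 10: $t7=10
after li $t1, 3: $t1=3
after li $t5, 200: $t5=200
after lw $t3, 0($t5): $t3=M[200]=1
after or $t7, $t7, $t3: $t7=10|1=11
after add $t3, $t3, 9: $t3=1+9=10
after add $t5, $t5, 4: $t5=200+4=204
after add $t1, $t1, 3: $t1=3+3=6
cmp $t1, 24  (cmp 6,24)
blt L2: taken
after lw $t3, 0($t5): $t3=M[204]=1
after or $t7, $t7, $t3: $t7=11|1=11
after add $t3, $t3, 9: $t3=1+9=10
after add $t5, $t5, 4: $t5=204+4=208
after add $t1, $t1, 3: $t1=6+3=9
cmp $t1, 24  (cmp 9,24)
blt L2: taken
after lw $t3, 0($t5): $t3=M[208]=28
after or $t7, $t7, $t3: $t7=11|28=31
after add $t3, $t3, 9: $t3=28+9=37
after add $t5, $t5, 4: $t5=208+4=212
after add $t1, $t1, 3: $t1=9+3=12
cmp $t1, 24  (cmp 12,24)
blt L2: taken
after lw $t3, 0($t5): $t3=M[212]=5
after or $t7, $t7, $t3: $t7=31|5=31
after add $t3, $t3, 9: $t3=5+9=14
after add $t5, $t5, 4: $t5=212+4=216
after add $t1, $t1, 3: $t1=12+3=15
cmp $t1, 24  (cmp 15,24)
blt L2: taken
after lw $t3, 0($t5): $t3=M[216]=-7
after or $t7, $t7, $t3: $t7=31|(-7)=-1
after add $t3, $t3, 9: $t3=(-7)+9=2
after add $t5, $t5, 4: $t5=216+4=220
after add $t1, $t1, 3: $t1=15+3=18
cmp $t1, 24  (cmp 18,24)
blt L2: taken
after lw $t3, 0($t5): $t3=M[220]=17
after or $t7, $t7, $t3: $t7=(-1)|17=-1
after add $t3, $t3, 9: $t3=17+9=26
after add $t5, $t5, 4: $t5=220+4=224
after add $t1, $t1, 3: $t1=18+3=21
cmp $t1, 24  (cmp 21,24)
blt L2: taken
after lw $t3, 0($t5): $t3=M[224]=13
after or $t7, $t7, $t3: $t7=(-1)|13=-1
after add $t3, $t3, 9: $t3=13+9=22
after add $t5, $t5, 4: $t5=224+4=228
after add $t1, $t1, 3: $t1=21+3=24
cmp $t1, 24  (cmp 24,24)
blt L2: not taken
sw $t3, (212) → M[212]=22
halt.
Total executed instructions: 55.

55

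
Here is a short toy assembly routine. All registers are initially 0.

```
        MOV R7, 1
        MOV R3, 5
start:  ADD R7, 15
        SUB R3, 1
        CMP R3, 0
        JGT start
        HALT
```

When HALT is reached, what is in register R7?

76

MOV R7, 1 → R7=1
MOV R3, 5 → R3=5
ADD R7, 15 → R7=1+15=16
SUB R3, 1 → R3=5-1=4
CMP R3, 0  (cmp 4,0)
JGT start: taken
ADD R7, 15 → R7=16+15=31
SUB R3, 1 → R3=4-1=3
CMP R3, 0  (cmp 3,0)
JGT start: taken
ADD R7, 15 → R7=31+15=46
SUB R3, 1 → R3=3-1=2
CMP R3, 0  (cmp 2,0)
JGT start: taken
ADD R7, 15 → R7=46+15=61
SUB R3, 1 → R3=2-1=1
CMP R3, 0  (cmp 1,0)
JGT start: taken
ADD R7, 15 → R7=61+15=76
SUB R3, 1 → R3=1-1=0
CMP R3, 0  (cmp 0,0)
JGT start: not taken
halt.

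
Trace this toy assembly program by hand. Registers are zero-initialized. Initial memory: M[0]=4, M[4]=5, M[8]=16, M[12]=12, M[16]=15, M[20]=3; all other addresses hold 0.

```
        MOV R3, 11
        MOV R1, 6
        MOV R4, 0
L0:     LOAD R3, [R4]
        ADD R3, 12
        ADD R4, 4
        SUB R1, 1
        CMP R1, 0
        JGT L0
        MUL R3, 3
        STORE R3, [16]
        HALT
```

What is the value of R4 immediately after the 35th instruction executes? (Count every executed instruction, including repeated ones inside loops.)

20

after MOV R3, 11: R3=11
after MOV R1, 6: R1=6
after MOV R4, 0: R4=0
after LOAD R3, [R4]: R3=M[0]=4
after ADD R3, 12: R3=4+12=16
after ADD R4, 4: R4=0+4=4
after SUB R1, 1: R1=6-1=5
CMP R1, 0  (cmp 5,0)
JGT L0: taken
after LOAD R3, [R4]: R3=M[4]=5
after ADD R3, 12: R3=5+12=17
after ADD R4, 4: R4=4+4=8
after SUB R1, 1: R1=5-1=4
CMP R1, 0  (cmp 4,0)
JGT L0: taken
after LOAD R3, [R4]: R3=M[8]=16
after ADD R3, 12: R3=16+12=28
after ADD R4, 4: R4=8+4=12
after SUB R1, 1: R1=4-1=3
CMP R1, 0  (cmp 3,0)
JGT L0: taken
after LOAD R3, [R4]: R3=M[12]=12
after ADD R3, 12: R3=12+12=24
after ADD R4, 4: R4=12+4=16
after SUB R1, 1: R1=3-1=2
CMP R1, 0  (cmp 2,0)
JGT L0: taken
after LOAD R3, [R4]: R3=M[16]=15
after ADD R3, 12: R3=15+12=27
after ADD R4, 4: R4=16+4=20
after SUB R1, 1: R1=2-1=1
CMP R1, 0  (cmp 1,0)
JGT L0: taken
after LOAD R3, [R4]: R3=M[20]=3
after ADD R3, 12: R3=3+12=15
After step 35: R4 = 20.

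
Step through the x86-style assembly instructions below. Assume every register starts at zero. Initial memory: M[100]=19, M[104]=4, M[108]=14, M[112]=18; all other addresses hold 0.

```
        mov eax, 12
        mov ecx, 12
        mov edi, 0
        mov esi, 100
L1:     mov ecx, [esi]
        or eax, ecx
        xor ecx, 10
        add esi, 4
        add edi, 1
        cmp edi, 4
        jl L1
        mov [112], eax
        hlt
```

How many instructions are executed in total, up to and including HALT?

mov eax, 12 → eax=12
mov ecx, 12 → ecx=12
mov edi, 0 → edi=0
mov esi, 100 → esi=100
mov ecx, [esi] → ecx=M[100]=19
or eax, ecx → eax=12|19=31
xor ecx, 10 → ecx=19^10=25
add esi, 4 → esi=100+4=104
add edi, 1 → edi=0+1=1
cmp edi, 4  (cmp 1,4)
jl L1: taken
mov ecx, [esi] → ecx=M[104]=4
or eax, ecx → eax=31|4=31
xor ecx, 10 → ecx=4^10=14
add esi, 4 → esi=104+4=108
add edi, 1 → edi=1+1=2
cmp edi, 4  (cmp 2,4)
jl L1: taken
mov ecx, [esi] → ecx=M[108]=14
or eax, ecx → eax=31|14=31
xor ecx, 10 → ecx=14^10=4
add esi, 4 → esi=108+4=112
add edi, 1 → edi=2+1=3
cmp edi, 4  (cmp 3,4)
jl L1: taken
mov ecx, [esi] → ecx=M[112]=18
or eax, ecx → eax=31|18=31
xor ecx, 10 → ecx=18^10=24
add esi, 4 → esi=112+4=116
add edi, 1 → edi=3+1=4
cmp edi, 4  (cmp 4,4)
jl L1: not taken
mov [112], eax → M[112]=31
halt.
Total executed instructions: 34.

34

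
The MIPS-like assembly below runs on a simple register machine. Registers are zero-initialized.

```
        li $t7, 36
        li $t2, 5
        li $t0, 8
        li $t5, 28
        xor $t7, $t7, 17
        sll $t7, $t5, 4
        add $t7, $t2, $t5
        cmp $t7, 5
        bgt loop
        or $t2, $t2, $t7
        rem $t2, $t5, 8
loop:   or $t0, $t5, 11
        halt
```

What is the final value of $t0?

31

$t7=36
$t2=5
$t0=8
$t5=28
$t7=36^17=53
$t7=28<<4=448
$t7=5+28=33
cmp $t7, 5  (cmp 33,5)
bgt loop: taken
$t0=28|11=31
halt.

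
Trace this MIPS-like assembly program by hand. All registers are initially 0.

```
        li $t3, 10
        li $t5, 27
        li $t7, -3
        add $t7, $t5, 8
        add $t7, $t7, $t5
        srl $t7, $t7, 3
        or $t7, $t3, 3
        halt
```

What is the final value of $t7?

after li $t3, 10: $t3=10
after li $t5, 27: $t5=27
after li $t7, -3: $t7=-3
after add $t7, $t5, 8: $t7=27+8=35
after add $t7, $t7, $t5: $t7=35+27=62
after srl $t7, $t7, 3: $t7=62>>3=7
after or $t7, $t3, 3: $t7=10|3=11
halt.

11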